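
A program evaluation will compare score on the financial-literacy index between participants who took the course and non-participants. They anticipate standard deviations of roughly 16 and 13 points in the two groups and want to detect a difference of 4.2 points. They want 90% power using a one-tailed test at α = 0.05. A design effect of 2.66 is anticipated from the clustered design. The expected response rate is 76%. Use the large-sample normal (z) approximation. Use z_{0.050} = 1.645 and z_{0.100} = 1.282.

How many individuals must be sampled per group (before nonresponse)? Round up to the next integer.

n = (z_α + z_β)² · (σ₁² + σ₂²) / δ²
  = (1.645 + 1.282)² · (16² + 13² = 425) / 4.2²
  = 8.5673 · 425 / 17.64
  = 206.41
Design effect: 2.66 × 206.41 = 549.06.
Adjust for 76% response: 549.06 / 0.76 = 722.44.
Round up → n = 723 per group.

n = 723 per group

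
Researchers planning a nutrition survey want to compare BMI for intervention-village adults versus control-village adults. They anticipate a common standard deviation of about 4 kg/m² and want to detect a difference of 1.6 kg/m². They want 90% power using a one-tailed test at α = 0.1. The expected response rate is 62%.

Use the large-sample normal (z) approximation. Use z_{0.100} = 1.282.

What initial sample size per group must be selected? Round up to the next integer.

n = 133 per group

n = (z_α + z_β)² · (σ₁² + σ₂²) / δ²
  = (1.282 + 1.282)² · (2·4² = 32) / 1.6²
  = 6.5741 · 32 / 2.56
  = 82.18
Adjust for 62% response: 82.18 / 0.62 = 132.54.
Round up → n = 133 per group.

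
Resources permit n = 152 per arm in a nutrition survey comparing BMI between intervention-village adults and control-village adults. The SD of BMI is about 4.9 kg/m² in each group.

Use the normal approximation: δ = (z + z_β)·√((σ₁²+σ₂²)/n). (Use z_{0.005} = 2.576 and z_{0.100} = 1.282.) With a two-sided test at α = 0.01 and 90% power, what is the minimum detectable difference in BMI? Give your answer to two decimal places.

δ = (z_{α/2} + z_β) · √((σ₁²+σ₂²)/n)
  = (2.576 + 1.282) · √(48.02/152)
  = 3.858 · √0.31592
  = 3.858 · 0.5621
  = 2.1685

Minimum detectable difference ≈ 2.17 kg/m²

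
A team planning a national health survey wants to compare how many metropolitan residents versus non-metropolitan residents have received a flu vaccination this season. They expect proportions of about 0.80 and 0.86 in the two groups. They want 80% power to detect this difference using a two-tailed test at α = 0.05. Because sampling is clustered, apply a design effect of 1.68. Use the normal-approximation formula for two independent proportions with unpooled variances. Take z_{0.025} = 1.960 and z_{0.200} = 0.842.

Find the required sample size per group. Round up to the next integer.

n = (z_{α/2} + z_β)² · [p₁(1−p₁) + p₂(1−p₂)] / (p₁ − p₂)²
  = (1.960 + 0.842)² · (0.80·0.20 + 0.86·0.14) / (-0.06)²
  = (2.802)² · (0.1600 + 0.1204) / 0.0036
  = 7.8512 · 0.2804 / 0.0036
  = 611.52
Design effect: 1.68 × 611.52 = 1027.36.
Round up → n = 1028 per group.

n = 1028 per group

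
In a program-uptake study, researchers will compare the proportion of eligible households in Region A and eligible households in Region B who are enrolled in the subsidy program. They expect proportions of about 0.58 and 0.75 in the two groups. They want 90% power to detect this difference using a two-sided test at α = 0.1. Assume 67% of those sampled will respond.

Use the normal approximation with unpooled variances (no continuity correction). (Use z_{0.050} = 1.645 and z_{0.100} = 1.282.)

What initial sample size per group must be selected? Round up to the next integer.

n = 191 per group

n = (z_{α/2} + z_β)² · [p₁(1−p₁) + p₂(1−p₂)] / (p₁ − p₂)²
  = (1.645 + 1.282)² · (0.58·0.42 + 0.75·0.25) / (-0.17)²
  = (2.927)² · (0.2436 + 0.1875) / 0.0289
  = 8.5673 · 0.4311 / 0.0289
  = 127.80
Adjust for 67% response: 127.80 / 0.67 = 190.74.
Round up → n = 191 per group.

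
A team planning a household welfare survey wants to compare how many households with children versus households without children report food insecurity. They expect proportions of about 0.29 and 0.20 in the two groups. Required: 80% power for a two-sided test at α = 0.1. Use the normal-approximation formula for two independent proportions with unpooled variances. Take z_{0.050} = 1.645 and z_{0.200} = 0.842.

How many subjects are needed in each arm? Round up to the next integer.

n = (z_{α/2} + z_β)² · [p₁(1−p₁) + p₂(1−p₂)] / (p₁ − p₂)²
  = (1.645 + 0.842)² · (0.29·0.71 + 0.20·0.80) / (0.09)²
  = (2.487)² · (0.2059 + 0.1600) / 0.0081
  = 6.1852 · 0.3659 / 0.0081
  = 279.40
Round up → n = 280 per group.

n = 280 per group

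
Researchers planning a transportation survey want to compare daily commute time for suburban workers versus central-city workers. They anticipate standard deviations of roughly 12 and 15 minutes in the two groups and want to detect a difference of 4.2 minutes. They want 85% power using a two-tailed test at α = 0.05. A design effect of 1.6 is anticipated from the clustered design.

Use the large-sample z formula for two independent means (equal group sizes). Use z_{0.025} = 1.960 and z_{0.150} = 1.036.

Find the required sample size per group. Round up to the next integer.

n = 301 per group

n = (z_{α/2} + z_β)² · (σ₁² + σ₂²) / δ²
  = (1.960 + 1.036)² · (12² + 15² = 369) / 4.2²
  = 8.9760 · 369 / 17.64
  = 187.76
Design effect: 1.6 × 187.76 = 300.42.
Round up → n = 301 per group.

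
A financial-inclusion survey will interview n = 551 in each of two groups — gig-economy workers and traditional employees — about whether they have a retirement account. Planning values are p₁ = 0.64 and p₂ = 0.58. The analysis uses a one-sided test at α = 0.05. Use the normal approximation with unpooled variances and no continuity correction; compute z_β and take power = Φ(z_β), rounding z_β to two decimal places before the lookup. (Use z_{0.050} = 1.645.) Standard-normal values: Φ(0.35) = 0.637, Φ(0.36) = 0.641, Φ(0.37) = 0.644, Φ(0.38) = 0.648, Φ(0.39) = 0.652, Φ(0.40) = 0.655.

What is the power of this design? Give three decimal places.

z_β = |p₁−p₂|·√(n/[p₁q₁+p₂q₂]) − z_α
    = 0.06 · √(551/0.4740) − 1.645
    = 0.06 · 34.0947 − 1.645
    = 2.0457 − 1.645 = 0.4007 → 0.40
Power = Φ(0.40) = 0.655.

Power ≈ 0.655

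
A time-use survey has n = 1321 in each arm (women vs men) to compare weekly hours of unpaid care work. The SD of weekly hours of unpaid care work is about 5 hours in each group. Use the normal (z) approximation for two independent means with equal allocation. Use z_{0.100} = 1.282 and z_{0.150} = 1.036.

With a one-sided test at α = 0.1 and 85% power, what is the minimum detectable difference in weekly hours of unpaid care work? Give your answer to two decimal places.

δ = (z_α + z_β) · √((σ₁²+σ₂²)/n)
  = (1.282 + 1.036) · √(50/1321)
  = 2.318 · √0.03785
  = 2.318 · 0.1946
  = 0.4510

Minimum detectable difference ≈ 0.45 hours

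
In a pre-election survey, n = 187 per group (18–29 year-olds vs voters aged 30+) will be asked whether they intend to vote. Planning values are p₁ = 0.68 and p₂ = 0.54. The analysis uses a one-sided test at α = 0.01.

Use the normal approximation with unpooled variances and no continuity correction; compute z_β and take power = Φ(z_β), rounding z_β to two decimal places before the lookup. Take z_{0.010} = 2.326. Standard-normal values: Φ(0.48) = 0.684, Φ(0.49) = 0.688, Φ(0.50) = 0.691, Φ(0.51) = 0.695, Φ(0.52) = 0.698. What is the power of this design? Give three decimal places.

Power ≈ 0.684

z_β = |p₁−p₂|·√(n/[p₁q₁+p₂q₂]) − z_α
    = 0.14 · √(187/0.4660) − 2.326
    = 0.14 · 20.0322 − 2.326
    = 2.8045 − 2.326 = 0.4785 → 0.48
Power = Φ(0.48) = 0.684.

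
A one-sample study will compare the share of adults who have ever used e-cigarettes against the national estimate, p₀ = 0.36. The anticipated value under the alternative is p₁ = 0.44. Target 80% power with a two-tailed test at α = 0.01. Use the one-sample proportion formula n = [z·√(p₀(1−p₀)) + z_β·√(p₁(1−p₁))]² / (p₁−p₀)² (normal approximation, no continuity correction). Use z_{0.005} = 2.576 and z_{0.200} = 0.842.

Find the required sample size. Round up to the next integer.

n = [z_{α/2}·√(p₀q₀) + z_β·√(p₁q₁)]² / (p₁ − p₀)²
  = [2.576·√(0.36·0.64) + 0.842·√(0.44·0.56)]² / (0.08)²
  = [2.576·0.4800 + 0.842·0.4964]² / 0.0064
  = [1.6544]² / 0.0064
  = 427.68
Round up → n = 428.

n = 428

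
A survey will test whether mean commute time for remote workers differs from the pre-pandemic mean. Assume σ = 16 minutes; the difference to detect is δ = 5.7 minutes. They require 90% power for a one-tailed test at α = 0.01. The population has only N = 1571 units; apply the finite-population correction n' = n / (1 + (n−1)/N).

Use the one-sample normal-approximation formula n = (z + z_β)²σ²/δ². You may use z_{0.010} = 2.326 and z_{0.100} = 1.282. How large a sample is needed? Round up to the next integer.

n = 97

n = (z_α + z_β)² · σ² / δ²
  = (2.326 + 1.282)² · 16² / 5.7²
  = 13.0177 · 256 / 32.49
  = 102.57
Finite-population correction (N = 1571): 102.57 / (1 + (102.57 − 1)/1571) = 96.34.
Round up → n = 97.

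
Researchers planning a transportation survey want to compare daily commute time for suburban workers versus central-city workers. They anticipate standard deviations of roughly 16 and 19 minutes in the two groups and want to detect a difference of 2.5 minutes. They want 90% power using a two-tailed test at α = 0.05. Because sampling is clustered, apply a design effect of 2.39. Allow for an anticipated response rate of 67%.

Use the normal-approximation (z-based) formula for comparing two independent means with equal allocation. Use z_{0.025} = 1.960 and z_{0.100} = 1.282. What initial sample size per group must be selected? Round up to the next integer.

n = 3702 per group

n = (z_{α/2} + z_β)² · (σ₁² + σ₂²) / δ²
  = (1.960 + 1.282)² · (16² + 19² = 617) / 2.5²
  = 10.5106 · 617 / 6.25
  = 1037.60
Design effect: 2.39 × 1037.60 = 2479.87.
Adjust for 67% response: 2479.87 / 0.67 = 3701.30.
Round up → n = 3702 per group.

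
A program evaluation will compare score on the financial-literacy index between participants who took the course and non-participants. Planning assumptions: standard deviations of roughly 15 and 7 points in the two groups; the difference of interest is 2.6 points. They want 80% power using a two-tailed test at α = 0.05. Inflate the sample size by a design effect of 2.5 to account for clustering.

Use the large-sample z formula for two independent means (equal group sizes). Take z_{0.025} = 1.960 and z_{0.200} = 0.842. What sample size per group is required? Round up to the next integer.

n = (z_{α/2} + z_β)² · (σ₁² + σ₂²) / δ²
  = (1.960 + 0.842)² · (15² + 7² = 274) / 2.6²
  = 7.8512 · 274 / 6.76
  = 318.23
Design effect: 2.5 × 318.23 = 795.57.
Round up → n = 796 per group.

n = 796 per group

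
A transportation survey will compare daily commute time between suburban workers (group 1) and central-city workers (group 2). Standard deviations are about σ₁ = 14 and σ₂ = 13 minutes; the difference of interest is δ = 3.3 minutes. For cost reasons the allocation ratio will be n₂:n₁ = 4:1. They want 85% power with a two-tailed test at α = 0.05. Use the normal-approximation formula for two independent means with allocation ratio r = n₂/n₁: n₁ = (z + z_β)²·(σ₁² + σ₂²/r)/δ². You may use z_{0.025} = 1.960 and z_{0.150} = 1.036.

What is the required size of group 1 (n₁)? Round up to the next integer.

n₁ = 197

n₁ = (z_{α/2} + z_β)² · (σ₁² + σ₂²/r) / δ²
   = (1.960 + 1.036)² · (14² + 13²/4) / 3.3²
   = 8.9760 · (196 + 42.25) / 10.89
   = 8.9760 · 238.25 / 10.89
   = 196.38
Round up → n₁ = 197; n₂ = r·n₁ = 4 × 197 = 788.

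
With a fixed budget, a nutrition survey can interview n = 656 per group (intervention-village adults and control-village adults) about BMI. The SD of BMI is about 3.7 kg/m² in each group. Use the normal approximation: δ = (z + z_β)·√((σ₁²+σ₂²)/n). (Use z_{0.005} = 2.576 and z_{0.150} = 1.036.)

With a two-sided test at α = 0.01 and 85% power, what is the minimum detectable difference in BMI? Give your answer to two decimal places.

δ = (z_{α/2} + z_β) · √((σ₁²+σ₂²)/n)
  = (2.576 + 1.036) · √(27.38/656)
  = 3.612 · √0.04174
  = 3.612 · 0.2043
  = 0.7379

Minimum detectable difference ≈ 0.74 kg/m²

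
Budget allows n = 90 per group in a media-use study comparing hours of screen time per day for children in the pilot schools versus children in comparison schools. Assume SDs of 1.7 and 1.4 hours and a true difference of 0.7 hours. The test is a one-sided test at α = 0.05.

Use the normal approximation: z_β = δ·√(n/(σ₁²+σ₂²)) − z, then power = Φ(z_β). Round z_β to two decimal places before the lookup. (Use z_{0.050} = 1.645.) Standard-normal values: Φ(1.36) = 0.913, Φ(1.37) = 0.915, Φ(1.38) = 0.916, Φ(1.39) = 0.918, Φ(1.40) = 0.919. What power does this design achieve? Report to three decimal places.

Power ≈ 0.915

z_β = δ·√(n/(σ₁²+σ₂²)) − z_α
    = 0.7 · √(90/4.85) − 1.645
    = 0.7 · 4.30775 − 1.645
    = 3.0154 − 1.645 = 1.3704 → 1.37
Power = Φ(1.37) = 0.915.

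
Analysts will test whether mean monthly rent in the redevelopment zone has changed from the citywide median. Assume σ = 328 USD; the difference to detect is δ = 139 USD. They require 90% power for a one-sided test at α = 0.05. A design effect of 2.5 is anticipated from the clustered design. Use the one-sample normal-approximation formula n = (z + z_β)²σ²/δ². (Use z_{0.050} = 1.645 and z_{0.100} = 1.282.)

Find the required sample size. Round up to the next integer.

n = (z_α + z_β)² · σ² / δ²
  = (1.645 + 1.282)² · 328² / 139²
  = 8.5673 · 107584 / 19321
  = 47.70
Design effect: 2.5 × 47.70 = 119.26.
Round up → n = 120.

n = 120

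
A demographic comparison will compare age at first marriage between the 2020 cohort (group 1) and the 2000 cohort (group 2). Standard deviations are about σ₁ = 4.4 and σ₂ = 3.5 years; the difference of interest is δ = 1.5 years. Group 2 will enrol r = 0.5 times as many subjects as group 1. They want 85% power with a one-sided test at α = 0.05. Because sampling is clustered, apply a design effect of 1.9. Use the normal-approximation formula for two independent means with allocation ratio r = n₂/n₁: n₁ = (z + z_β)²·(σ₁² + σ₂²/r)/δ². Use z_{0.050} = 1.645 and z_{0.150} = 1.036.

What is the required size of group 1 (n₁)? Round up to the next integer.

n₁ = 267

n₁ = (z_α + z_β)² · (σ₁² + σ₂²/r) / δ²
   = (1.645 + 1.036)² · (4.4² + 3.5²/0.5) / 1.5²
   = 7.1878 · (19.36 + 24.5) / 2.25
   = 7.1878 · 43.86 / 2.25
   = 140.11
Design effect: 1.9 × 140.11 = 266.22.
Round up → n₁ = 267; n₂ = r·n₁ = 0.5 × 267 = 134.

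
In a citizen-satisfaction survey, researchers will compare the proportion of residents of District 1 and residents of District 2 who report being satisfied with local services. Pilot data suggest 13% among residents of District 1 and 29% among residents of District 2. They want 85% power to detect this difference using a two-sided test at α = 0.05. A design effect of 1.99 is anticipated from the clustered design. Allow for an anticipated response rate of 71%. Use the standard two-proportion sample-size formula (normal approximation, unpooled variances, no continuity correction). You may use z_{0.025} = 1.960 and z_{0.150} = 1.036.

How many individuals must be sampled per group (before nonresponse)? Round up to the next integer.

n = (z_{α/2} + z_β)² · [p₁(1−p₁) + p₂(1−p₂)] / (p₁ − p₂)²
  = (1.960 + 1.036)² · (0.13·0.87 + 0.29·0.71) / (-0.16)²
  = (2.996)² · (0.1131 + 0.2059) / 0.0256
  = 8.9760 · 0.3190 / 0.0256
  = 111.85
Design effect: 1.99 × 111.85 = 222.58.
Adjust for 71% response: 222.58 / 0.71 = 313.49.
Round up → n = 314 per group.

n = 314 per group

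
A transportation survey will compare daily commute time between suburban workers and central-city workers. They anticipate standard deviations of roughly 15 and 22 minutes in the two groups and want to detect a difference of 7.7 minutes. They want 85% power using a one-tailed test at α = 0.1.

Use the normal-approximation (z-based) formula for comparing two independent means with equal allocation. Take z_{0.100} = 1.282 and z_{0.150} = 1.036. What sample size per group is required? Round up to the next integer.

n = 65 per group

n = (z_α + z_β)² · (σ₁² + σ₂²) / δ²
  = (1.282 + 1.036)² · (15² + 22² = 709) / 7.7²
  = 5.3731 · 709 / 59.29
  = 64.25
Round up → n = 65 per group.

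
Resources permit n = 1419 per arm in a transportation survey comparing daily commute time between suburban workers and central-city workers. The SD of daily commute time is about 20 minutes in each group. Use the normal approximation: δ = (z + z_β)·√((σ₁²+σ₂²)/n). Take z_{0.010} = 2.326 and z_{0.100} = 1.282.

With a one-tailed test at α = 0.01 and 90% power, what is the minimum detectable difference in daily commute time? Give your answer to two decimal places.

δ = (z_α + z_β) · √((σ₁²+σ₂²)/n)
  = (2.326 + 1.282) · √(800/1419)
  = 3.608 · √0.56378
  = 3.608 · 0.7509
  = 2.7091

Minimum detectable difference ≈ 2.71 minutes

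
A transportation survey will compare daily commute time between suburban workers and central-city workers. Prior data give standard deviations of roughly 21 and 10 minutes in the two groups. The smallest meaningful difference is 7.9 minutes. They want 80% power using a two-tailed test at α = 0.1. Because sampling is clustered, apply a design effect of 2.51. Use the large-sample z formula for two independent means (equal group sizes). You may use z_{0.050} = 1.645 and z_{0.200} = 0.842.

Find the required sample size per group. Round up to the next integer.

n = (z_{α/2} + z_β)² · (σ₁² + σ₂²) / δ²
  = (1.645 + 0.842)² · (21² + 10² = 541) / 7.9²
  = 6.1852 · 541 / 62.41
  = 53.62
Design effect: 2.51 × 53.62 = 134.58.
Round up → n = 135 per group.

n = 135 per group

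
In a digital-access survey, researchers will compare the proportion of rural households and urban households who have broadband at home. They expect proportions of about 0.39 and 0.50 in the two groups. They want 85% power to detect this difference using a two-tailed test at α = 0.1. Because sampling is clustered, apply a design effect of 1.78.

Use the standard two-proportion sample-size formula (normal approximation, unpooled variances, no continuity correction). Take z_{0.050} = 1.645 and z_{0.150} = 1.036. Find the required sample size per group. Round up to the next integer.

n = (z_{α/2} + z_β)² · [p₁(1−p₁) + p₂(1−p₂)] / (p₁ − p₂)²
  = (1.645 + 1.036)² · (0.39·0.61 + 0.50·0.50) / (-0.11)²
  = (2.681)² · (0.2379 + 0.2500) / 0.0121
  = 7.1878 · 0.4879 / 0.0121
  = 289.83
Design effect: 1.78 × 289.83 = 515.89.
Round up → n = 516 per group.

n = 516 per group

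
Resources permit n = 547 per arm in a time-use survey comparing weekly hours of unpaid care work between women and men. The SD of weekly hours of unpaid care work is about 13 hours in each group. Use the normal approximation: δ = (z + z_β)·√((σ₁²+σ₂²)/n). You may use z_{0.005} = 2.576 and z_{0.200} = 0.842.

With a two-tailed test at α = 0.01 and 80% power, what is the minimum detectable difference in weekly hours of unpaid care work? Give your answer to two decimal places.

Minimum detectable difference ≈ 2.69 hours

δ = (z_{α/2} + z_β) · √((σ₁²+σ₂²)/n)
  = (2.576 + 0.842) · √(338/547)
  = 3.418 · √0.61792
  = 3.418 · 0.7861
  = 2.6868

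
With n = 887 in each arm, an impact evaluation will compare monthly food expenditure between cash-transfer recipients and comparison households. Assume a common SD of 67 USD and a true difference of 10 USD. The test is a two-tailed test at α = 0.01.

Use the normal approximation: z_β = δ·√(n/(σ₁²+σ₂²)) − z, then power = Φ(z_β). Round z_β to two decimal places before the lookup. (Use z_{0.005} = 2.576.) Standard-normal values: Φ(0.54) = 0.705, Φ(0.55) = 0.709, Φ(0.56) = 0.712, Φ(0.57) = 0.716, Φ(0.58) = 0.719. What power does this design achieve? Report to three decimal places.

Power ≈ 0.716

z_β = δ·√(n/(σ₁²+σ₂²)) − z_{α/2}
    = 10 · √(887/8978) − 2.576
    = 10 · 0.31432 − 2.576
    = 3.1432 − 2.576 = 0.5672 → 0.57
Power = Φ(0.57) = 0.716.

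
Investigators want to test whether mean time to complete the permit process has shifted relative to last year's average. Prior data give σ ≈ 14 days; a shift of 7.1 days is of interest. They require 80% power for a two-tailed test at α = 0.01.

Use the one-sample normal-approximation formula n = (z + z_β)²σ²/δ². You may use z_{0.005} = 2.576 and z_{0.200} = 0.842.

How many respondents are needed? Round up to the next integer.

n = 46

n = (z_{α/2} + z_β)² · σ² / δ²
  = (2.576 + 0.842)² · 14² / 7.1²
  = 11.6827 · 196 / 50.41
  = 45.42
Round up → n = 46.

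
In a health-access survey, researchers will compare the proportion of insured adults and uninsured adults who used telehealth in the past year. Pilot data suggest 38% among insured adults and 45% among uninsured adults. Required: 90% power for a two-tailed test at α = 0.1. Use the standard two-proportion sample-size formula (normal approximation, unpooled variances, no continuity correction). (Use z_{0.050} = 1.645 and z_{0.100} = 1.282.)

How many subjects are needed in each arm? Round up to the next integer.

n = 845 per group

n = (z_{α/2} + z_β)² · [p₁(1−p₁) + p₂(1−p₂)] / (p₁ − p₂)²
  = (1.645 + 1.282)² · (0.38·0.62 + 0.45·0.55) / (-0.07)²
  = (2.927)² · (0.2356 + 0.2475) / 0.0049
  = 8.5673 · 0.4831 / 0.0049
  = 844.67
Round up → n = 845 per group.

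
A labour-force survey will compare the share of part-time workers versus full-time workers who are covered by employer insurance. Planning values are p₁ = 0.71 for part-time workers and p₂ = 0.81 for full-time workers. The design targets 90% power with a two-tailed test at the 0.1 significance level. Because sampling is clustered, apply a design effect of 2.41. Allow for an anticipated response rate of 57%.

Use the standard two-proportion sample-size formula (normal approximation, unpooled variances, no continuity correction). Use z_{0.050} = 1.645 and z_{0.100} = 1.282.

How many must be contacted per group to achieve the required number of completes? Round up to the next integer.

n = 1304 per group

n = (z_{α/2} + z_β)² · [p₁(1−p₁) + p₂(1−p₂)] / (p₁ − p₂)²
  = (1.645 + 1.282)² · (0.71·0.29 + 0.81·0.19) / (-0.10)²
  = (2.927)² · (0.2059 + 0.1539) / 0.0100
  = 8.5673 · 0.3598 / 0.0100
  = 308.25
Design effect: 2.41 × 308.25 = 742.89.
Adjust for 57% response: 742.89 / 0.57 = 1303.31.
Round up → n = 1304 per group.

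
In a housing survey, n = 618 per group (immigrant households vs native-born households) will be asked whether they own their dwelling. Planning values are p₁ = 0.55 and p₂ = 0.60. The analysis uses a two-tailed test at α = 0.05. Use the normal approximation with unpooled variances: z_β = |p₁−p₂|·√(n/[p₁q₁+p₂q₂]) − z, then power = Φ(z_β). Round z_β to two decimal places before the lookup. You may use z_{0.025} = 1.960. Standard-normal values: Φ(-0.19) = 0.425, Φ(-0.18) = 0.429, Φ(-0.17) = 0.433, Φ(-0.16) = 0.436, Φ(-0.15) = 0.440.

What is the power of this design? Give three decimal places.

z_β = |p₁−p₂|·√(n/[p₁q₁+p₂q₂]) − z_{α/2}
    = 0.05 · √(618/0.4875) − 1.960
    = 0.05 · 35.6047 − 1.960
    = 1.7802 − 1.960 = -0.1798 → -0.18
Power = Φ(-0.18) = 0.429.

Power ≈ 0.429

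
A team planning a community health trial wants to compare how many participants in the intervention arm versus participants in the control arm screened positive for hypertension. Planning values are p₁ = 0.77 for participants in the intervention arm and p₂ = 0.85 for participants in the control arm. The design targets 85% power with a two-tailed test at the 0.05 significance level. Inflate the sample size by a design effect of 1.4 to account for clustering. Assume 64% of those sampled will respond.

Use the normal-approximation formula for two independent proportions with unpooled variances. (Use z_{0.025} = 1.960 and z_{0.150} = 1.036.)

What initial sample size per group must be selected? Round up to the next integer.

n = 935 per group

n = (z_{α/2} + z_β)² · [p₁(1−p₁) + p₂(1−p₂)] / (p₁ − p₂)²
  = (1.960 + 1.036)² · (0.77·0.23 + 0.85·0.15) / (-0.08)²
  = (2.996)² · (0.1771 + 0.1275) / 0.0064
  = 8.9760 · 0.3046 / 0.0064
  = 427.20
Design effect: 1.4 × 427.20 = 598.08.
Adjust for 64% response: 598.08 / 0.64 = 934.50.
Round up → n = 935 per group.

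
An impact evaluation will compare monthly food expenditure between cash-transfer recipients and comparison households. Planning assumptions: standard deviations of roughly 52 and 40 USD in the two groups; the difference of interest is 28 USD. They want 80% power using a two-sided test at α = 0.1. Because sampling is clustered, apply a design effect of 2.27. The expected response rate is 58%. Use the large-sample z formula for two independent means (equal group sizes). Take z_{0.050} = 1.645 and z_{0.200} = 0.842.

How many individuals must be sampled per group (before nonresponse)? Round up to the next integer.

n = (z_{α/2} + z_β)² · (σ₁² + σ₂²) / δ²
  = (1.645 + 0.842)² · (52² + 40² = 4304) / 28²
  = 6.1852 · 4304 / 784
  = 33.96
Design effect: 2.27 × 33.96 = 77.08.
Adjust for 58% response: 77.08 / 0.58 = 132.89.
Round up → n = 133 per group.

n = 133 per group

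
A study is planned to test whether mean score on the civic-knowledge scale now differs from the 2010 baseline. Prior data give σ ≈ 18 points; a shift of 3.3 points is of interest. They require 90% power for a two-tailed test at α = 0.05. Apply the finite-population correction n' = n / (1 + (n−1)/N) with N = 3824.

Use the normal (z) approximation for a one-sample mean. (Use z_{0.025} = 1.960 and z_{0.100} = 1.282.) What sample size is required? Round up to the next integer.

n = (z_{α/2} + z_β)² · σ² / δ²
  = (1.960 + 1.282)² · 18² / 3.3²
  = 10.5106 · 324 / 10.89
  = 312.71
Finite-population correction (N = 3824): 312.71 / (1 + (312.71 − 1)/3824) = 289.14.
Round up → n = 290.

n = 290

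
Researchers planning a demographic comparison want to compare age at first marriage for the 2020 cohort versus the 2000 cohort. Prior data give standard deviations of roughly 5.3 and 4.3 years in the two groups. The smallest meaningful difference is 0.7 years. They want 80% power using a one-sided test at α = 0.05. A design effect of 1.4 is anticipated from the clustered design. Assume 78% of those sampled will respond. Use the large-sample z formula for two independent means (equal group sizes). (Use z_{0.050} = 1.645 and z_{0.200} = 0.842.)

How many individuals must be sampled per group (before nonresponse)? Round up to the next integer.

n = 1056 per group

n = (z_α + z_β)² · (σ₁² + σ₂²) / δ²
  = (1.645 + 0.842)² · (5.3² + 4.3² = 46.58) / 0.7²
  = 6.1852 · 46.58 / 0.49
  = 587.97
Design effect: 1.4 × 587.97 = 823.16.
Adjust for 78% response: 823.16 / 0.78 = 1055.33.
Round up → n = 1056 per group.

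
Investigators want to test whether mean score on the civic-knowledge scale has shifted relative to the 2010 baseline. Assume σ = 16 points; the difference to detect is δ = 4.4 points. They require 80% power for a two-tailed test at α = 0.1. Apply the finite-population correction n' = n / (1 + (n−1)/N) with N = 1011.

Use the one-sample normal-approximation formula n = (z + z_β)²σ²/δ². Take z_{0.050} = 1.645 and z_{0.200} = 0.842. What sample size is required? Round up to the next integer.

n = 76

n = (z_{α/2} + z_β)² · σ² / δ²
  = (1.645 + 0.842)² · 16² / 4.4²
  = 6.1852 · 256 / 19.36
  = 81.79
Finite-population correction (N = 1011): 81.79 / (1 + (81.79 − 1)/1011) = 75.74.
Round up → n = 76.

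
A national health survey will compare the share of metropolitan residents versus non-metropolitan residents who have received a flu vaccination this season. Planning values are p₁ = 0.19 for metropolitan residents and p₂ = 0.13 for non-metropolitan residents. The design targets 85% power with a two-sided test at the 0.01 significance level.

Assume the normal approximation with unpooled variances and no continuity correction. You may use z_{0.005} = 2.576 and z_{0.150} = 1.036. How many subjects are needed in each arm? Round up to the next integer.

n = 968 per group

n = (z_{α/2} + z_β)² · [p₁(1−p₁) + p₂(1−p₂)] / (p₁ − p₂)²
  = (2.576 + 1.036)² · (0.19·0.81 + 0.13·0.87) / (0.06)²
  = (3.612)² · (0.1539 + 0.1131) / 0.0036
  = 13.0465 · 0.2670 / 0.0036
  = 967.62
Round up → n = 968 per group.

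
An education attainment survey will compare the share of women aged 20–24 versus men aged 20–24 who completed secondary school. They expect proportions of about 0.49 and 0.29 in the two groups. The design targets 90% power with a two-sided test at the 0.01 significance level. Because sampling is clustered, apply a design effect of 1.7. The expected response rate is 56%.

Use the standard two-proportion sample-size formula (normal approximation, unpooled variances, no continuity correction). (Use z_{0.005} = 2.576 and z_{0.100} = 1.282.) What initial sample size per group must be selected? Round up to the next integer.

n = (z_{α/2} + z_β)² · [p₁(1−p₁) + p₂(1−p₂)] / (p₁ − p₂)²
  = (2.576 + 1.282)² · (0.49·0.51 + 0.29·0.71) / (0.20)²
  = (3.858)² · (0.2499 + 0.2059) / 0.0400
  = 14.8842 · 0.4558 / 0.0400
  = 169.61
Design effect: 1.7 × 169.61 = 288.33.
Adjust for 56% response: 288.33 / 0.56 = 514.87.
Round up → n = 515 per group.

n = 515 per group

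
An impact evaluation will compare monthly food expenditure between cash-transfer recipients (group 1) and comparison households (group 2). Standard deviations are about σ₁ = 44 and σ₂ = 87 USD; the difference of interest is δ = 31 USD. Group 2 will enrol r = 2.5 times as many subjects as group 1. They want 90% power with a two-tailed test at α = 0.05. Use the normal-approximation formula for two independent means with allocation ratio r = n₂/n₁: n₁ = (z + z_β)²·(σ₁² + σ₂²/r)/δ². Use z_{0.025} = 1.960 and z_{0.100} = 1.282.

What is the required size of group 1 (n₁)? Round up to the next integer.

n₁ = 55

n₁ = (z_{α/2} + z_β)² · (σ₁² + σ₂²/r) / δ²
   = (1.960 + 1.282)² · (44² + 87²/2.5) / 31²
   = 10.5106 · (1936 + 3027.6) / 961
   = 10.5106 · 4963.6 / 961
   = 54.29
Round up → n₁ = 55; n₂ = r·n₁ = 2.5 × 55 = 138.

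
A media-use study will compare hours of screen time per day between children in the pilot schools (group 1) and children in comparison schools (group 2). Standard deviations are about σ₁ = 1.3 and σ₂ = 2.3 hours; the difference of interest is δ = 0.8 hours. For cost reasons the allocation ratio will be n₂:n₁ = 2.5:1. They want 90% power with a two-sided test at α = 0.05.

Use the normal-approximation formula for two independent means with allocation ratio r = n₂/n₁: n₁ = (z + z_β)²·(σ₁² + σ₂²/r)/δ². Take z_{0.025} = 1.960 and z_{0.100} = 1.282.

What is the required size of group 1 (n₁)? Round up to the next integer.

n₁ = (z_{α/2} + z_β)² · (σ₁² + σ₂²/r) / δ²
   = (1.960 + 1.282)² · (1.3² + 2.3²/2.5) / 0.8²
   = 10.5106 · (1.69 + 2.116) / 0.64
   = 10.5106 · 3.806 / 0.64
   = 62.51
Round up → n₁ = 63; n₂ = r·n₁ = 2.5 × 63 = 158.

n₁ = 63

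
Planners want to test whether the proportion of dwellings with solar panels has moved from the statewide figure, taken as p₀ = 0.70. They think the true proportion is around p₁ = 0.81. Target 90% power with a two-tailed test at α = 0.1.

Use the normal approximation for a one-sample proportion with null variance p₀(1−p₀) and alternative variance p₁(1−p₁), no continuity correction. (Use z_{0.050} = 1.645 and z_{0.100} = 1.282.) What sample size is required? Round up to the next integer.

n = 131

n = [z_{α/2}·√(p₀q₀) + z_β·√(p₁q₁)]² / (p₁ − p₀)²
  = [1.645·√(0.70·0.30) + 1.282·√(0.81·0.19)]² / (0.11)²
  = [1.645·0.4583 + 1.282·0.3923]² / 0.0121
  = [1.2568]² / 0.0121
  = 130.53
Round up → n = 131.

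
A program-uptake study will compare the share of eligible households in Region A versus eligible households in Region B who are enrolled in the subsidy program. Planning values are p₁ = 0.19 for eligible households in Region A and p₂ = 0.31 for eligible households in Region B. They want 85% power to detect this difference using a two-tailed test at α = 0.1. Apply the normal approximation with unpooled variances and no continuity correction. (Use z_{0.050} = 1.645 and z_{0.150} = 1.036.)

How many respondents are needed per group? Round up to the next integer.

n = 184 per group

n = (z_{α/2} + z_β)² · [p₁(1−p₁) + p₂(1−p₂)] / (p₁ − p₂)²
  = (1.645 + 1.036)² · (0.19·0.81 + 0.31·0.69) / (-0.12)²
  = (2.681)² · (0.1539 + 0.2139) / 0.0144
  = 7.1878 · 0.3678 / 0.0144
  = 183.59
Round up → n = 184 per group.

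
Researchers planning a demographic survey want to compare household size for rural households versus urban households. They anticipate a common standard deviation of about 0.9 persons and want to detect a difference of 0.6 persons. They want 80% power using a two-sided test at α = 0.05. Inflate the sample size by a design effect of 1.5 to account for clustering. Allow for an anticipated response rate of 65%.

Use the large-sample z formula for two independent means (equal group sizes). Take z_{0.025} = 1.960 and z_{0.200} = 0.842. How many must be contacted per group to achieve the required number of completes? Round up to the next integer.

n = 82 per group

n = (z_{α/2} + z_β)² · (σ₁² + σ₂²) / δ²
  = (1.960 + 0.842)² · (2·0.9² = 1.62) / 0.6²
  = 7.8512 · 1.62 / 0.36
  = 35.33
Design effect: 1.5 × 35.33 = 53.00.
Adjust for 65% response: 53.00 / 0.65 = 81.53.
Round up → n = 82 per group.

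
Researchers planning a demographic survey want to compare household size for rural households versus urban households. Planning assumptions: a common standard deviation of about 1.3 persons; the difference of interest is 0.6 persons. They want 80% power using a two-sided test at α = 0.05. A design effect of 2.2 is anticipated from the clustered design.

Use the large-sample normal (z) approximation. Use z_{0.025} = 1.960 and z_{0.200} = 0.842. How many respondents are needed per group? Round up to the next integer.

n = 163 per group

n = (z_{α/2} + z_β)² · (σ₁² + σ₂²) / δ²
  = (1.960 + 0.842)² · (2·1.3² = 3.38) / 0.6²
  = 7.8512 · 3.38 / 0.36
  = 73.71
Design effect: 2.2 × 73.71 = 162.17.
Round up → n = 163 per group.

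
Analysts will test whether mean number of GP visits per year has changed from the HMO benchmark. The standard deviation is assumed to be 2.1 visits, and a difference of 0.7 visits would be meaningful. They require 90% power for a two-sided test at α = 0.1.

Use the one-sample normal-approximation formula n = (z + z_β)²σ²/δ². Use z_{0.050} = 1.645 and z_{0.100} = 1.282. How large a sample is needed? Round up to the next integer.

n = (z_{α/2} + z_β)² · σ² / δ²
  = (1.645 + 1.282)² · 2.1² / 0.7²
  = 8.5673 · 4.41 / 0.49
  = 77.11
Round up → n = 78.

n = 78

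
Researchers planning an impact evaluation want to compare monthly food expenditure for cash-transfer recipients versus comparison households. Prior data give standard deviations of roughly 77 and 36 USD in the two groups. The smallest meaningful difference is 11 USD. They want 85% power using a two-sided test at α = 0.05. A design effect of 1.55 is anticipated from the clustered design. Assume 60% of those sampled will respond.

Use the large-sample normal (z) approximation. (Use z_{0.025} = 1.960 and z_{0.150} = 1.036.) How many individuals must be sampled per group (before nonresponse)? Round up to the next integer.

n = 1385 per group

n = (z_{α/2} + z_β)² · (σ₁² + σ₂²) / δ²
  = (1.960 + 1.036)² · (77² + 36² = 7225) / 11²
  = 8.9760 · 7225 / 121
  = 535.96
Design effect: 1.55 × 535.96 = 830.75.
Adjust for 60% response: 830.75 / 0.60 = 1384.58.
Round up → n = 1385 per group.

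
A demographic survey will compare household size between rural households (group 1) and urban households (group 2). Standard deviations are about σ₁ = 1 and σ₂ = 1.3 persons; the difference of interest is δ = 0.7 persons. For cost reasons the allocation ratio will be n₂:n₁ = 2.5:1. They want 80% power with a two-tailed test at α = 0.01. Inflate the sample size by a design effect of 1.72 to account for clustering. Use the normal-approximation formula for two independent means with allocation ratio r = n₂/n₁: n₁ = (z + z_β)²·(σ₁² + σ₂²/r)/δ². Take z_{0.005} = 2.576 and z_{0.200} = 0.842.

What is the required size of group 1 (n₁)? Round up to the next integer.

n₁ = (z_{α/2} + z_β)² · (σ₁² + σ₂²/r) / δ²
   = (2.576 + 0.842)² · (1² + 1.3²/2.5) / 0.7²
   = 11.6827 · (1 + 0.676) / 0.49
   = 11.6827 · 1.676 / 0.49
   = 39.96
Design effect: 1.72 × 39.96 = 68.73.
Round up → n₁ = 69; n₂ = r·n₁ = 2.5 × 69 = 173.

n₁ = 69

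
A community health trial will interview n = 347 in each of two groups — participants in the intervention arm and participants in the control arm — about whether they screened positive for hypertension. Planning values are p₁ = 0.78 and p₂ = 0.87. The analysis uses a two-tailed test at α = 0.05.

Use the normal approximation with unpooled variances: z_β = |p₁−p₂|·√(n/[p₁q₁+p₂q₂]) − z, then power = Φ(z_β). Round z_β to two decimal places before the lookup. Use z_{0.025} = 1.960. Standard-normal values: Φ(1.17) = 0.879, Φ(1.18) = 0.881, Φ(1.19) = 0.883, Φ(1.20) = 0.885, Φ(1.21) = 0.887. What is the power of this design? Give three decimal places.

z_β = |p₁−p₂|·√(n/[p₁q₁+p₂q₂]) − z_{α/2}
    = 0.09 · √(347/0.2847) − 1.960
    = 0.09 · 34.9117 − 1.960
    = 3.1421 − 1.960 = 1.1821 → 1.18
Power = Φ(1.18) = 0.881.

Power ≈ 0.881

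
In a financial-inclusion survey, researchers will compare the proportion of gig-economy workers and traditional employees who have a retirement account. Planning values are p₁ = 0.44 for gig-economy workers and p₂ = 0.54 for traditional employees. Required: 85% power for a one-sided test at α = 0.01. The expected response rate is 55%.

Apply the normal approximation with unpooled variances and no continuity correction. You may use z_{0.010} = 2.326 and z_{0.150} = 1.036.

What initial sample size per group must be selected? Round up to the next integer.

n = 1017 per group

n = (z_α + z_β)² · [p₁(1−p₁) + p₂(1−p₂)] / (p₁ − p₂)²
  = (2.326 + 1.036)² · (0.44·0.56 + 0.54·0.46) / (-0.10)²
  = (3.362)² · (0.2464 + 0.2484) / 0.0100
  = 11.3030 · 0.4948 / 0.0100
  = 559.27
Adjust for 55% response: 559.27 / 0.55 = 1016.86.
Round up → n = 1017 per group.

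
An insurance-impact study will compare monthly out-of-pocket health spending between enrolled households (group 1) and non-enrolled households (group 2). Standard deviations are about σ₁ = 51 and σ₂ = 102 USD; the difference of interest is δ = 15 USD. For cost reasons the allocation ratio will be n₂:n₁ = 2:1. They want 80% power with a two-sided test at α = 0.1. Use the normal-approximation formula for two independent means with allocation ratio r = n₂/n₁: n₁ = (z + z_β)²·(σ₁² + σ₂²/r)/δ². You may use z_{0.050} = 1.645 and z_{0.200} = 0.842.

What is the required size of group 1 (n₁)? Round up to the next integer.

n₁ = 215

n₁ = (z_{α/2} + z_β)² · (σ₁² + σ₂²/r) / δ²
   = (1.645 + 0.842)² · (51² + 102²/2) / 15²
   = 6.1852 · (2601 + 5202) / 225
   = 6.1852 · 7803 / 225
   = 214.50
Round up → n₁ = 215; n₂ = r·n₁ = 2 × 215 = 430.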